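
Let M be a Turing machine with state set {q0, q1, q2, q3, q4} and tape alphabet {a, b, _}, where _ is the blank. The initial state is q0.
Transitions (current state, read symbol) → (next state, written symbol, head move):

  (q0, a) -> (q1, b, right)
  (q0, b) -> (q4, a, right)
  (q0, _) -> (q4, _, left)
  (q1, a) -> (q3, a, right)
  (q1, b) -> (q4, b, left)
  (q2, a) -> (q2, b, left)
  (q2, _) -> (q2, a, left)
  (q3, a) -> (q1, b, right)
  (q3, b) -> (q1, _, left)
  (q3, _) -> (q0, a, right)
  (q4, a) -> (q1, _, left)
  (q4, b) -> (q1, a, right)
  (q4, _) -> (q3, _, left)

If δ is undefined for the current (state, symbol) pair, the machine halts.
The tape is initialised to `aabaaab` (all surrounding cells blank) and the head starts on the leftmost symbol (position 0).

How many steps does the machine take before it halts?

17

state=q0 head=0 tape=[a]abaaab_   (q0,a)→(q1,b,right)
state=q1 head=1 tape=b[a]baaab_   (q1,a)→(q3,a,right)
state=q3 head=2 tape=ba[b]aaab_   (q3,b)→(q1,_,left)
state=q1 head=1 tape=b[a]_aaab_   (q1,a)→(q3,a,right)
state=q3 head=2 tape=ba[_]aaab_   (q3,_)→(q0,a,right)
state=q0 head=3 tape=baa[a]aab_   (q0,a)→(q1,b,right)
state=q1 head=4 tape=baab[a]ab_   (q1,a)→(q3,a,right)
state=q3 head=5 tape=baaba[a]b_   (q3,a)→(q1,b,right)
state=q1 head=6 tape=baabab[b]_   (q1,b)→(q4,b,left)
state=q4 head=5 tape=baaba[b]b_   (q4,b)→(q1,a,right)
state=q1 head=6 tape=baabaa[b]_   (q1,b)→(q4,b,left)
state=q4 head=5 tape=baaba[a]b_   (q4,a)→(q1,_,left)
state=q1 head=4 tape=baab[a]_b_   (q1,a)→(q3,a,right)
state=q3 head=5 tape=baaba[_]b_   (q3,_)→(q0,a,right)
state=q0 head=6 tape=baabaa[b]_   (q0,b)→(q4,a,right)
state=q4 head=7 tape=baabaaa[_]   (q4,_)→(q3,_,left)
state=q3 head=6 tape=baabaa[a]_   (q3,a)→(q1,b,right)
state=q1 head=7 tape=baabaab[_]
M halts after 17 transitions.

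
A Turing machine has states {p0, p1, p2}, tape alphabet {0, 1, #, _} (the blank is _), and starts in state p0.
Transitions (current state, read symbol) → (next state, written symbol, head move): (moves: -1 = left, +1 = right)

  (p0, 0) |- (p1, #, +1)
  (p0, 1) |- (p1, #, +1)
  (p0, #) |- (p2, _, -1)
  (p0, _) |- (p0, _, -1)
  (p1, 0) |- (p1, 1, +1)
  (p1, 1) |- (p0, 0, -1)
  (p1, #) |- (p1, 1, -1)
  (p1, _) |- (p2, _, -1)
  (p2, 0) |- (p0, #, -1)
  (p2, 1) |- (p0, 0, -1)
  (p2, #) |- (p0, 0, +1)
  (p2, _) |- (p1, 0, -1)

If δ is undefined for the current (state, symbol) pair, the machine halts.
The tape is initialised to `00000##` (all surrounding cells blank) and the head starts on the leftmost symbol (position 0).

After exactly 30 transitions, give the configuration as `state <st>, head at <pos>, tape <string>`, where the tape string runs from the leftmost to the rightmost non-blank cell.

p0 | [0]0000##   read 0 → write #, move +1, go to p1
p1 | #[0]000##   read 0 → write 1, move +1, go to p1
p1 | #1[0]00##   read 0 → write 1, move +1, go to p1
p1 | #11[0]0##   read 0 → write 1, move +1, go to p1
p1 | #111[0]##   read 0 → write 1, move +1, go to p1
p1 | #1111[#]#   read # → write 1, move -1, go to p1
p1 | #111[1]1#   read 1 → write 0, move -1, go to p0
p0 | #11[1]01#   read 1 → write #, move +1, go to p1
p1 | #11#[0]1#   read 0 → write 1, move +1, go to p1
p1 | #11#1[1]#   read 1 → write 0, move -1, go to p0
p0 | #11#[1]0#   read 1 → write #, move +1, go to p1
p1 | #11##[0]#   read 0 → write 1, move +1, go to p1
p1 | #11##1[#]   read # → write 1, move -1, go to p1
p1 | #11##[1]1   read 1 → write 0, move -1, go to p0
p0 | #11#[#]01   read # → write _, move -1, go to p2
p2 | #11[#]_01   read # → write 0, move +1, go to p0
p0 | #110[_]01   read _ → write _, move -1, go to p0
p0 | #11[0]_01   read 0 → write #, move +1, go to p1
p1 | #11#[_]01   read _ → write _, move -1, go to p2
p2 | #11[#]_01   read # → write 0, move +1, go to p0
p0 | #110[_]01   read _ → write _, move -1, go to p0
p0 | #11[0]_01   read 0 → write #, move +1, go to p1
p1 | #11#[_]01   read _ → write _, move -1, go to p2
p2 | #11[#]_01   read # → write 0, move +1, go to p0
p0 | #110[_]01   read _ → write _, move -1, go to p0
p0 | #11[0]_01   read 0 → write #, move +1, go to p1
p1 | #11#[_]01   read _ → write _, move -1, go to p2
p2 | #11[#]_01   read # → write 0, move +1, go to p0
p0 | #110[_]01   read _ → write _, move -1, go to p0
p0 | #11[0]_01   read 0 → write #, move +1, go to p1
p1 | #11#[_]01
After 30 steps: state p1, head at 4, tape #11#_01.

state p1, head at 4, tape #11#_01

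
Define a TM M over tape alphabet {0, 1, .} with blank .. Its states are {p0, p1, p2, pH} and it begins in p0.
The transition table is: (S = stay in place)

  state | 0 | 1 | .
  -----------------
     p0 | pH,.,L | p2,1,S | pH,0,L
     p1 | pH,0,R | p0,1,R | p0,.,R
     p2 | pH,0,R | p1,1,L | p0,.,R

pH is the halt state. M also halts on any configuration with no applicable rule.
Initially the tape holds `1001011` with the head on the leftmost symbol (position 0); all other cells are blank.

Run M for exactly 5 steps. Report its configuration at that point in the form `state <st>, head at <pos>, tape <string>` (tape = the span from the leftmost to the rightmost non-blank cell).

state p1, head at -1, tape 1001011

state=p0 head=0 tape=.[1]001011   (p0,1)→(p2,1,S)
state=p2 head=0 tape=.[1]001011   (p2,1)→(p1,1,L)
state=p1 head=-1 tape=[.]1001011   (p1,.)→(p0,.,R)
state=p0 head=0 tape=.[1]001011   (p0,1)→(p2,1,S)
state=p2 head=0 tape=.[1]001011   (p2,1)→(p1,1,L)
state=p1 head=-1 tape=[.]1001011
After 5 steps: state p1, head at -1, tape 1001011.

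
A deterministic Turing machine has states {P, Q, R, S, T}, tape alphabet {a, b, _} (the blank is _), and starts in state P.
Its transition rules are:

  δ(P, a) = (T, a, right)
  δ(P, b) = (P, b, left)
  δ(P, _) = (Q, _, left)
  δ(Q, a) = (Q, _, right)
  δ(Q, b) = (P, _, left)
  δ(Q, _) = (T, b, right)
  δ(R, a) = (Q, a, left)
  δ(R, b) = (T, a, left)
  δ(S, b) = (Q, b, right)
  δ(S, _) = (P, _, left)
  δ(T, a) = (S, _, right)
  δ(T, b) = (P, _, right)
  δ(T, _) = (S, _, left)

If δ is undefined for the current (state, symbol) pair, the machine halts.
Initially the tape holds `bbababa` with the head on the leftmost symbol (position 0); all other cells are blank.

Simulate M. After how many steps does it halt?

32

P | ____[b]bababa_   read b → write b, move left, go to P
P | ___[_]bbababa_   read _ → write _, move left, go to Q
Q | __[_]_bbababa_   read _ → write b, move right, go to T
T | __b[_]bbababa_   read _ → write _, move left, go to S
S | __[b]_bbababa_   read b → write b, move right, go to Q
Q | __b[_]bbababa_   read _ → write b, move right, go to T
T | __bb[b]bababa_   read b → write _, move right, go to P
P | __bb_[b]ababa_   read b → write b, move left, go to P
P | __bb[_]bababa_   read _ → write _, move left, go to Q
Q | __b[b]_bababa_   read b → write _, move left, go to P
P | __[b]__bababa_   read b → write b, move left, go to P
P | _[_]b__bababa_   read _ → write _, move left, go to Q
Q | [_]_b__bababa_   read _ → write b, move right, go to T
T | b[_]b__bababa_   read _ → write _, move left, go to S
S | [b]_b__bababa_   read b → write b, move right, go to Q
Q | b[_]b__bababa_   read _ → write b, move right, go to T
T | bb[b]__bababa_   read b → write _, move right, go to P
P | bb_[_]_bababa_   read _ → write _, move left, go to Q
Q | bb[_]__bababa_   read _ → write b, move right, go to T
T | bbb[_]_bababa_   read _ → write _, move left, go to S
S | bb[b]__bababa_   read b → write b, move right, go to Q
Q | bbb[_]_bababa_   read _ → write b, move right, go to T
T | bbbb[_]bababa_   read _ → write _, move left, go to S
S | bbb[b]_bababa_   read b → write b, move right, go to Q
Q | bbbb[_]bababa_   read _ → write b, move right, go to T
T | bbbbb[b]ababa_   read b → write _, move right, go to P
P | bbbbb_[a]baba_   read a → write a, move right, go to T
T | bbbbb_a[b]aba_   read b → write _, move right, go to P
P | bbbbb_a_[a]ba_   read a → write a, move right, go to T
T | bbbbb_a_a[b]a_   read b → write _, move right, go to P
P | bbbbb_a_a_[a]_   read a → write a, move right, go to T
T | bbbbb_a_a_a[_]   read _ → write _, move left, go to S
S | bbbbb_a_a_[a]_
M halts after 32 transitions.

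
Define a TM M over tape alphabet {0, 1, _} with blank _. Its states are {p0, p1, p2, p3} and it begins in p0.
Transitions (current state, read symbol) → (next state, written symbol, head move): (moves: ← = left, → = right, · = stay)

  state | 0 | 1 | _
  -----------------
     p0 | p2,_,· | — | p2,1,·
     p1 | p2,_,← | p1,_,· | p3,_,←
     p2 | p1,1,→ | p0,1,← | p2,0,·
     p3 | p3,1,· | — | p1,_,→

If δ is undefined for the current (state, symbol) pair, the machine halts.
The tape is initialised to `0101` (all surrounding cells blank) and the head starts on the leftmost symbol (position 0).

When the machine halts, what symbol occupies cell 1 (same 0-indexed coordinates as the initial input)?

_

state=p0 head=0 tape=[0]101   (p0,0)→(p2,_,·)
state=p2 head=0 tape=[_]101   (p2,_)→(p2,0,·)
state=p2 head=0 tape=[0]101   (p2,0)→(p1,1,→)
state=p1 head=1 tape=1[1]01   (p1,1)→(p1,_,·)
state=p1 head=1 tape=1[_]01   (p1,_)→(p3,_,←)
state=p3 head=0 tape=[1]_01
Cell 1 holds _ when M halts.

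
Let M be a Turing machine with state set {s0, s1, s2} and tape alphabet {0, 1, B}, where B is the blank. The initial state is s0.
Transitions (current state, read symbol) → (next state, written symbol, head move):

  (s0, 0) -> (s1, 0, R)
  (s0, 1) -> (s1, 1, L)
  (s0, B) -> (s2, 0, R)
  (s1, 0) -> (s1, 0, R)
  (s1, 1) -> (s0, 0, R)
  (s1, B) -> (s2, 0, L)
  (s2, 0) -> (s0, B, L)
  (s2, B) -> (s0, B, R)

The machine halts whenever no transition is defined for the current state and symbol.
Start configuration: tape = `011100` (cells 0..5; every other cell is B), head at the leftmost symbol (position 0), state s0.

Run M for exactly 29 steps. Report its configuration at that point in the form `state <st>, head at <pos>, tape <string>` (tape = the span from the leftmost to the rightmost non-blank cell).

s0 | B[0]11100B   read 0 → write 0, move R, go to s1
s1 | B0[1]1100B   read 1 → write 0, move R, go to s0
s0 | B00[1]100B   read 1 → write 1, move L, go to s1
s1 | B0[0]1100B   read 0 → write 0, move R, go to s1
s1 | B00[1]100B   read 1 → write 0, move R, go to s0
s0 | B000[1]00B   read 1 → write 1, move L, go to s1
s1 | B00[0]100B   read 0 → write 0, move R, go to s1
s1 | B000[1]00B   read 1 → write 0, move R, go to s0
s0 | B0000[0]0B   read 0 → write 0, move R, go to s1
s1 | B00000[0]B   read 0 → write 0, move R, go to s1
s1 | B000000[B]   read B → write 0, move L, go to s2
s2 | B00000[0]0   read 0 → write B, move L, go to s0
s0 | B0000[0]B0   read 0 → write 0, move R, go to s1
s1 | B00000[B]0   read B → write 0, move L, go to s2
s2 | B0000[0]00   read 0 → write B, move L, go to s0
s0 | B000[0]B00   read 0 → write 0, move R, go to s1
s1 | B0000[B]00   read B → write 0, move L, go to s2
s2 | B000[0]000   read 0 → write B, move L, go to s0
s0 | B00[0]B000   read 0 → write 0, move R, go to s1
s1 | B000[B]000   read B → write 0, move L, go to s2
s2 | B00[0]0000   read 0 → write B, move L, go to s0
s0 | B0[0]B0000   read 0 → write 0, move R, go to s1
s1 | B00[B]0000   read B → write 0, move L, go to s2
s2 | B0[0]00000   read 0 → write B, move L, go to s0
s0 | B[0]B00000   read 0 → write 0, move R, go to s1
s1 | B0[B]00000   read B → write 0, move L, go to s2
s2 | B[0]000000   read 0 → write B, move L, go to s0
s0 | [B]B000000   read B → write 0, move R, go to s2
s2 | 0[B]000000   read B → write B, move R, go to s0
s0 | 0B[0]00000
After 29 steps: state s0, head at 1, tape 0B000000.

state s0, head at 1, tape 0B000000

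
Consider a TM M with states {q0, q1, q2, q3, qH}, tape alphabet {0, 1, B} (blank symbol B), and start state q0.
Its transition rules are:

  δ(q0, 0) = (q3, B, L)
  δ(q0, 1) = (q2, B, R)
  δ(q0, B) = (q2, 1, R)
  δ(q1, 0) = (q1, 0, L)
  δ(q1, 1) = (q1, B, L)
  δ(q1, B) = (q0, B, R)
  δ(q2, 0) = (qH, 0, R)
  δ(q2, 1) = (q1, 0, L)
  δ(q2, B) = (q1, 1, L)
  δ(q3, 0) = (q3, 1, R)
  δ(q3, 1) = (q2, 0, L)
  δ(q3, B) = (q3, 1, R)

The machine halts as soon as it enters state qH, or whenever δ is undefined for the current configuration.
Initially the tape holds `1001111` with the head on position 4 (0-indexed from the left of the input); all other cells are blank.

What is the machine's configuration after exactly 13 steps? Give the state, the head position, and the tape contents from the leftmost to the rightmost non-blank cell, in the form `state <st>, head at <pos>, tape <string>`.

state q1, head at -1, tape 00BB00

q0 | B1001[1]11   read 1 → write B, move R, go to q2
q2 | B1001B[1]1   read 1 → write 0, move L, go to q1
q1 | B1001[B]01   read B → write B, move R, go to q0
q0 | B1001B[0]1   read 0 → write B, move L, go to q3
q3 | B1001[B]B1   read B → write 1, move R, go to q3
q3 | B10011[B]1   read B → write 1, move R, go to q3
q3 | B100111[1]   read 1 → write 0, move L, go to q2
q2 | B10011[1]0   read 1 → write 0, move L, go to q1
q1 | B1001[1]00   read 1 → write B, move L, go to q1
q1 | B100[1]B00   read 1 → write B, move L, go to q1
q1 | B10[0]BB00   read 0 → write 0, move L, go to q1
q1 | B1[0]0BB00   read 0 → write 0, move L, go to q1
q1 | B[1]00BB00   read 1 → write B, move L, go to q1
q1 | [B]B00BB00
After 13 steps: state q1, head at -1, tape 00BB00.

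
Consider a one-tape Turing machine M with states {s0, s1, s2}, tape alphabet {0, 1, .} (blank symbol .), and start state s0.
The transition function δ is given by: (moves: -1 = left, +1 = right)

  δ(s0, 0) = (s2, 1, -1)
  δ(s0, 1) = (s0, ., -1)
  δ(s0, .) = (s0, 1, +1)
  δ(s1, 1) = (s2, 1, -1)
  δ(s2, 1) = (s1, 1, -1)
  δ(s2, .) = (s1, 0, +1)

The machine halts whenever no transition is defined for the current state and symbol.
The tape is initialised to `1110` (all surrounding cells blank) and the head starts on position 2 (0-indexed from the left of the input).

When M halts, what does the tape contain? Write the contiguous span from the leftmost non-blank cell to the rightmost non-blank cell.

011111

state=s0 head=2 tape=..11[1]0   (s0,1)→(s0,.,-1)
state=s0 head=1 tape=..1[1].0   (s0,1)→(s0,.,-1)
state=s0 head=0 tape=..[1]..0   (s0,1)→(s0,.,-1)
state=s0 head=-1 tape=.[.]...0   (s0,.)→(s0,1,+1)
state=s0 head=0 tape=.1[.]..0   (s0,.)→(s0,1,+1)
state=s0 head=1 tape=.11[.].0   (s0,.)→(s0,1,+1)
state=s0 head=2 tape=.111[.]0   (s0,.)→(s0,1,+1)
state=s0 head=3 tape=.1111[0]   (s0,0)→(s2,1,-1)
state=s2 head=2 tape=.111[1]1   (s2,1)→(s1,1,-1)
state=s1 head=1 tape=.11[1]11   (s1,1)→(s2,1,-1)
state=s2 head=0 tape=.1[1]111   (s2,1)→(s1,1,-1)
state=s1 head=-1 tape=.[1]1111   (s1,1)→(s2,1,-1)
state=s2 head=-2 tape=[.]11111   (s2,.)→(s1,0,+1)
state=s1 head=-1 tape=0[1]1111   (s1,1)→(s2,1,-1)
state=s2 head=-2 tape=[0]11111
The non-blank tape span at halt is 011111.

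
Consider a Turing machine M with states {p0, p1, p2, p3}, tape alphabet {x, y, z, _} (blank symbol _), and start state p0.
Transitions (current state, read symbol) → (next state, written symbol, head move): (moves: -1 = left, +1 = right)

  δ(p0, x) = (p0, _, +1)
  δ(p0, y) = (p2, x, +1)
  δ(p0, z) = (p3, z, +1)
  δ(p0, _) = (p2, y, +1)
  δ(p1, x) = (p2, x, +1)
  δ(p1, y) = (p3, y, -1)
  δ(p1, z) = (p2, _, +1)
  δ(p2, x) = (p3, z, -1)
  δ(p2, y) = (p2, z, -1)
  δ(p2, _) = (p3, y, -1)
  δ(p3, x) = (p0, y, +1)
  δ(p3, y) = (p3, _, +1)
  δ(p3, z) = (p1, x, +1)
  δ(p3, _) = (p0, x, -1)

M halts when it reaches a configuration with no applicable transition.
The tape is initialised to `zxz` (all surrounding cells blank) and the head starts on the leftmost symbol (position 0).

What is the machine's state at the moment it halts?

p1

state=p0 head=0 tape=[z]xz_____   (p0,z)→(p3,z,+1)
state=p3 head=1 tape=z[x]z_____   (p3,x)→(p0,y,+1)
state=p0 head=2 tape=zy[z]_____   (p0,z)→(p3,z,+1)
state=p3 head=3 tape=zyz[_]____   (p3,_)→(p0,x,-1)
state=p0 head=2 tape=zy[z]x____   (p0,z)→(p3,z,+1)
state=p3 head=3 tape=zyz[x]____   (p3,x)→(p0,y,+1)
state=p0 head=4 tape=zyzy[_]___   (p0,_)→(p2,y,+1)
state=p2 head=5 tape=zyzyy[_]__   (p2,_)→(p3,y,-1)
state=p3 head=4 tape=zyzy[y]y__   (p3,y)→(p3,_,+1)
state=p3 head=5 tape=zyzy_[y]__   (p3,y)→(p3,_,+1)
state=p3 head=6 tape=zyzy__[_]_   (p3,_)→(p0,x,-1)
state=p0 head=5 tape=zyzy_[_]x_   (p0,_)→(p2,y,+1)
state=p2 head=6 tape=zyzy_y[x]_   (p2,x)→(p3,z,-1)
state=p3 head=5 tape=zyzy_[y]z_   (p3,y)→(p3,_,+1)
state=p3 head=6 tape=zyzy__[z]_   (p3,z)→(p1,x,+1)
state=p1 head=7 tape=zyzy__x[_]
No transition is defined for (p1, _); M halts in state p1.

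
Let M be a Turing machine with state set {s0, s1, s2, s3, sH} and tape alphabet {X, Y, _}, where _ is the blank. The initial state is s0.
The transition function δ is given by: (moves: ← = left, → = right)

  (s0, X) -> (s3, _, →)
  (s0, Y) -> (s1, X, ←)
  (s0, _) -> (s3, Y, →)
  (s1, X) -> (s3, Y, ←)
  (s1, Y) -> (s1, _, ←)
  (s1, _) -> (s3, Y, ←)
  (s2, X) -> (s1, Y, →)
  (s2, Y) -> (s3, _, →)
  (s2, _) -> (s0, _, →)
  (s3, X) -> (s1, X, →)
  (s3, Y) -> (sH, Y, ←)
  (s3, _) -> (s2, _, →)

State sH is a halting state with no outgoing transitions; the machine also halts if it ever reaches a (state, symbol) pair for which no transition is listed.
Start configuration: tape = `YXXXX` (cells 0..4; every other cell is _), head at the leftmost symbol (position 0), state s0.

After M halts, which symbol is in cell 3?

s0 | __[Y]XXXX   read Y → write X, move ←, go to s1
s1 | _[_]XXXXX   read _ → write Y, move ←, go to s3
s3 | [_]YXXXXX   read _ → write _, move →, go to s2
s2 | _[Y]XXXXX   read Y → write _, move →, go to s3
s3 | __[X]XXXX   read X → write X, move →, go to s1
s1 | __X[X]XXX   read X → write Y, move ←, go to s3
s3 | __[X]YXXX   read X → write X, move →, go to s1
s1 | __X[Y]XXX   read Y → write _, move ←, go to s1
s1 | __[X]_XXX   read X → write Y, move ←, go to s3
s3 | _[_]Y_XXX   read _ → write _, move →, go to s2
s2 | __[Y]_XXX   read Y → write _, move →, go to s3
s3 | ___[_]XXX   read _ → write _, move →, go to s2
s2 | ____[X]XX   read X → write Y, move →, go to s1
s1 | ____Y[X]X   read X → write Y, move ←, go to s3
s3 | ____[Y]YX   read Y → write Y, move ←, go to sH
sH | ___[_]YYX
Cell 3 holds Y when M halts.

Y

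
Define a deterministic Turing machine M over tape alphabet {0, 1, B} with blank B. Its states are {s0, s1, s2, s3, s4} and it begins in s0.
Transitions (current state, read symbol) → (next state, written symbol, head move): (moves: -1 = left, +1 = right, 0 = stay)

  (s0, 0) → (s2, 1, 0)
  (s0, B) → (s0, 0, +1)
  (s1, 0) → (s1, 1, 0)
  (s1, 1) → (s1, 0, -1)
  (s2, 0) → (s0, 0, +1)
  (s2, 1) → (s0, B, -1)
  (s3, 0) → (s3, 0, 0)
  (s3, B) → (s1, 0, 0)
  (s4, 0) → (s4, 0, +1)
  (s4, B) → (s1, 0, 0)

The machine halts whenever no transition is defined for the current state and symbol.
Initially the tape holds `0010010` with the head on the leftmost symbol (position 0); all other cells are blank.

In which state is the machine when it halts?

state=s0 head=0 tape=BB[0]010010   (s0,0)→(s2,1,0)
state=s2 head=0 tape=BB[1]010010   (s2,1)→(s0,B,-1)
state=s0 head=-1 tape=B[B]B010010   (s0,B)→(s0,0,+1)
state=s0 head=0 tape=B0[B]010010   (s0,B)→(s0,0,+1)
state=s0 head=1 tape=B00[0]10010   (s0,0)→(s2,1,0)
state=s2 head=1 tape=B00[1]10010   (s2,1)→(s0,B,-1)
state=s0 head=0 tape=B0[0]B10010   (s0,0)→(s2,1,0)
state=s2 head=0 tape=B0[1]B10010   (s2,1)→(s0,B,-1)
state=s0 head=-1 tape=B[0]BB10010   (s0,0)→(s2,1,0)
state=s2 head=-1 tape=B[1]BB10010   (s2,1)→(s0,B,-1)
state=s0 head=-2 tape=[B]BBB10010   (s0,B)→(s0,0,+1)
state=s0 head=-1 tape=0[B]BB10010   (s0,B)→(s0,0,+1)
state=s0 head=0 tape=00[B]B10010   (s0,B)→(s0,0,+1)
state=s0 head=1 tape=000[B]10010   (s0,B)→(s0,0,+1)
state=s0 head=2 tape=0000[1]0010
No transition is defined for (s0, 1); M halts in state s0.

s0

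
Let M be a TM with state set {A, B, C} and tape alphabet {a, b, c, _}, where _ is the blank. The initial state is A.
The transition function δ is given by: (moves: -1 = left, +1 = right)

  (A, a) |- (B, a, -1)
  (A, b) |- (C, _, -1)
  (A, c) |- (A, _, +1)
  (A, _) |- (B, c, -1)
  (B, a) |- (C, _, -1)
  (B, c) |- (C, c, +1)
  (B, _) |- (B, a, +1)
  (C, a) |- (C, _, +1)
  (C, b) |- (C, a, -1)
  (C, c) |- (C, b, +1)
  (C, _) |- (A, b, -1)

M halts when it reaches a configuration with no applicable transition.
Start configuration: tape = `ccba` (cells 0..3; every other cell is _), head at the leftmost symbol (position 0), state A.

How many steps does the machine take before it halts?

A | _[c]cba   read c → write _, move +1, go to A
A | __[c]ba   read c → write _, move +1, go to A
A | ___[b]a   read b → write _, move -1, go to C
C | __[_]_a   read _ → write b, move -1, go to A
A | _[_]b_a   read _ → write c, move -1, go to B
B | [_]cb_a   read _ → write a, move +1, go to B
B | a[c]b_a   read c → write c, move +1, go to C
C | ac[b]_a   read b → write a, move -1, go to C
C | a[c]a_a   read c → write b, move +1, go to C
C | ab[a]_a   read a → write _, move +1, go to C
C | ab_[_]a   read _ → write b, move -1, go to A
A | ab[_]ba   read _ → write c, move -1, go to B
B | a[b]cba
M halts after 12 transitions.

12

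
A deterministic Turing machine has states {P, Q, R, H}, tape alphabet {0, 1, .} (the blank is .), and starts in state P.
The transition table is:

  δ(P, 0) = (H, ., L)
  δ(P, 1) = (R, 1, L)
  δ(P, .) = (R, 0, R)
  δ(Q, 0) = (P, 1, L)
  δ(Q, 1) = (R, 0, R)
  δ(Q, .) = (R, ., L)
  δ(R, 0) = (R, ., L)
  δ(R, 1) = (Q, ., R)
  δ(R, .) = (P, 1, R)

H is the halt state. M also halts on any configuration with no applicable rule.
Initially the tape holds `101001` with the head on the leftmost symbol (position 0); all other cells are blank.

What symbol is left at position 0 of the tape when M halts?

state=P head=0 tape=.[1]01001   (P,1)→(R,1,L)
state=R head=-1 tape=[.]101001   (R,.)→(P,1,R)
state=P head=0 tape=1[1]01001   (P,1)→(R,1,L)
state=R head=-1 tape=[1]101001   (R,1)→(Q,.,R)
state=Q head=0 tape=.[1]01001   (Q,1)→(R,0,R)
state=R head=1 tape=.0[0]1001   (R,0)→(R,.,L)
state=R head=0 tape=.[0].1001   (R,0)→(R,.,L)
state=R head=-1 tape=[.]..1001   (R,.)→(P,1,R)
state=P head=0 tape=1[.].1001   (P,.)→(R,0,R)
state=R head=1 tape=10[.]1001   (R,.)→(P,1,R)
state=P head=2 tape=101[1]001   (P,1)→(R,1,L)
state=R head=1 tape=10[1]1001   (R,1)→(Q,.,R)
state=Q head=2 tape=10.[1]001   (Q,1)→(R,0,R)
state=R head=3 tape=10.0[0]01   (R,0)→(R,.,L)
state=R head=2 tape=10.[0].01   (R,0)→(R,.,L)
state=R head=1 tape=10[.]..01   (R,.)→(P,1,R)
state=P head=2 tape=101[.].01   (P,.)→(R,0,R)
state=R head=3 tape=1010[.]01   (R,.)→(P,1,R)
state=P head=4 tape=10101[0]1   (P,0)→(H,.,L)
state=H head=3 tape=1010[1].1
Cell 0 holds 0 when M halts.

0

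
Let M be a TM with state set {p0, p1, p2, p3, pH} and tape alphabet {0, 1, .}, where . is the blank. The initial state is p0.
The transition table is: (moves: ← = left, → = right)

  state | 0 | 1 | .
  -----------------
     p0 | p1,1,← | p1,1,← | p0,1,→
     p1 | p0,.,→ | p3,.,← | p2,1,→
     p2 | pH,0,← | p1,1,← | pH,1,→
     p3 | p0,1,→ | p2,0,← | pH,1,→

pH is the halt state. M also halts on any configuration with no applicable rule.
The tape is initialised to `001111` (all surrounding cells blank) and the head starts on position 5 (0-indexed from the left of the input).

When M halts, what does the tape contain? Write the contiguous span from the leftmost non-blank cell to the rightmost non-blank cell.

state=p0 head=5 tape=.00111[1]   (p0,1)→(p1,1,←)
state=p1 head=4 tape=.0011[1]1   (p1,1)→(p3,.,←)
state=p3 head=3 tape=.001[1].1   (p3,1)→(p2,0,←)
state=p2 head=2 tape=.00[1]0.1   (p2,1)→(p1,1,←)
state=p1 head=1 tape=.0[0]10.1   (p1,0)→(p0,.,→)
state=p0 head=2 tape=.0.[1]0.1   (p0,1)→(p1,1,←)
state=p1 head=1 tape=.0[.]10.1   (p1,.)→(p2,1,→)
state=p2 head=2 tape=.01[1]0.1   (p2,1)→(p1,1,←)
state=p1 head=1 tape=.0[1]10.1   (p1,1)→(p3,.,←)
state=p3 head=0 tape=.[0].10.1   (p3,0)→(p0,1,→)
state=p0 head=1 tape=.1[.]10.1   (p0,.)→(p0,1,→)
state=p0 head=2 tape=.11[1]0.1   (p0,1)→(p1,1,←)
state=p1 head=1 tape=.1[1]10.1   (p1,1)→(p3,.,←)
state=p3 head=0 tape=.[1].10.1   (p3,1)→(p2,0,←)
state=p2 head=-1 tape=[.]0.10.1   (p2,.)→(pH,1,→)
state=pH head=0 tape=1[0].10.1
The non-blank tape span at halt is 10.10.1.

10.10.1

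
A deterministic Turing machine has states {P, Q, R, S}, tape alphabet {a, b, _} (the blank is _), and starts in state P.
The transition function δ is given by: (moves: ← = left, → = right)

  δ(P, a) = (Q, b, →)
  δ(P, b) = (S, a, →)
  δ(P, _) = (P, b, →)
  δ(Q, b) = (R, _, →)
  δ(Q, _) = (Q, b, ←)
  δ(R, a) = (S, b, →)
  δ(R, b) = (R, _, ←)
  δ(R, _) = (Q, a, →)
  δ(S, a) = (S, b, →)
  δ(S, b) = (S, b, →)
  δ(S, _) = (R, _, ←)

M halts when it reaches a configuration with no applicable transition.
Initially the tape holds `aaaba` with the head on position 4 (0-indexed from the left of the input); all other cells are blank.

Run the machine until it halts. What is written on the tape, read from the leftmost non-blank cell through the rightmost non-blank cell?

state=P head=4 tape=aaab[a]_   (P,a)→(Q,b,→)
state=Q head=5 tape=aaabb[_]   (Q,_)→(Q,b,←)
state=Q head=4 tape=aaab[b]b   (Q,b)→(R,_,→)
state=R head=5 tape=aaab_[b]   (R,b)→(R,_,←)
state=R head=4 tape=aaab[_]_   (R,_)→(Q,a,→)
state=Q head=5 tape=aaaba[_]   (Q,_)→(Q,b,←)
state=Q head=4 tape=aaab[a]b
The non-blank tape span at halt is aaabab.

aaabab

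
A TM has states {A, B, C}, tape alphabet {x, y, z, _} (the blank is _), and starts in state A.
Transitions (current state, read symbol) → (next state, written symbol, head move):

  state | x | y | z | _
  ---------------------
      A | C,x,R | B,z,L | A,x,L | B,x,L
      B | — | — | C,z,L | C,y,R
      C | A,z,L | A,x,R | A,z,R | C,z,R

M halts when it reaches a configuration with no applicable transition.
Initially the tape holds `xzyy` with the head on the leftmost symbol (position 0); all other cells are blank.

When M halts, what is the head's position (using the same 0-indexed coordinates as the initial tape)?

3

state=A head=0 tape=____[x]zyy_   (A,x)→(C,x,R)
state=C head=1 tape=____x[z]yy_   (C,z)→(A,z,R)
state=A head=2 tape=____xz[y]y_   (A,y)→(B,z,L)
state=B head=1 tape=____x[z]zy_   (B,z)→(C,z,L)
state=C head=0 tape=____[x]zzy_   (C,x)→(A,z,L)
state=A head=-1 tape=___[_]zzzy_   (A,_)→(B,x,L)
state=B head=-2 tape=__[_]xzzzy_   (B,_)→(C,y,R)
state=C head=-1 tape=__y[x]zzzy_   (C,x)→(A,z,L)
state=A head=-2 tape=__[y]zzzzy_   (A,y)→(B,z,L)
state=B head=-3 tape=_[_]zzzzzy_   (B,_)→(C,y,R)
state=C head=-2 tape=_y[z]zzzzy_   (C,z)→(A,z,R)
state=A head=-1 tape=_yz[z]zzzy_   (A,z)→(A,x,L)
state=A head=-2 tape=_y[z]xzzzy_   (A,z)→(A,x,L)
state=A head=-3 tape=_[y]xxzzzy_   (A,y)→(B,z,L)
state=B head=-4 tape=[_]zxxzzzy_   (B,_)→(C,y,R)
state=C head=-3 tape=y[z]xxzzzy_   (C,z)→(A,z,R)
state=A head=-2 tape=yz[x]xzzzy_   (A,x)→(C,x,R)
state=C head=-1 tape=yzx[x]zzzy_   (C,x)→(A,z,L)
state=A head=-2 tape=yz[x]zzzzy_   (A,x)→(C,x,R)
state=C head=-1 tape=yzx[z]zzzy_   (C,z)→(A,z,R)
state=A head=0 tape=yzxz[z]zzy_   (A,z)→(A,x,L)
state=A head=-1 tape=yzx[z]xzzy_   (A,z)→(A,x,L)
state=A head=-2 tape=yz[x]xxzzy_   (A,x)→(C,x,R)
state=C head=-1 tape=yzx[x]xzzy_   (C,x)→(A,z,L)
state=A head=-2 tape=yz[x]zxzzy_   (A,x)→(C,x,R)
state=C head=-1 tape=yzx[z]xzzy_   (C,z)→(A,z,R)
state=A head=0 tape=yzxz[x]zzy_   (A,x)→(C,x,R)
state=C head=1 tape=yzxzx[z]zy_   (C,z)→(A,z,R)
state=A head=2 tape=yzxzxz[z]y_   (A,z)→(A,x,L)
state=A head=1 tape=yzxzx[z]xy_   (A,z)→(A,x,L)
state=A head=0 tape=yzxz[x]xxy_   (A,x)→(C,x,R)
state=C head=1 tape=yzxzx[x]xy_   (C,x)→(A,z,L)
state=A head=0 tape=yzxz[x]zxy_   (A,x)→(C,x,R)
state=C head=1 tape=yzxzx[z]xy_   (C,z)→(A,z,R)
state=A head=2 tape=yzxzxz[x]y_   (A,x)→(C,x,R)
state=C head=3 tape=yzxzxzx[y]_   (C,y)→(A,x,R)
state=A head=4 tape=yzxzxzxx[_]   (A,_)→(B,x,L)
state=B head=3 tape=yzxzxzx[x]x
At halt the head is at cell 3.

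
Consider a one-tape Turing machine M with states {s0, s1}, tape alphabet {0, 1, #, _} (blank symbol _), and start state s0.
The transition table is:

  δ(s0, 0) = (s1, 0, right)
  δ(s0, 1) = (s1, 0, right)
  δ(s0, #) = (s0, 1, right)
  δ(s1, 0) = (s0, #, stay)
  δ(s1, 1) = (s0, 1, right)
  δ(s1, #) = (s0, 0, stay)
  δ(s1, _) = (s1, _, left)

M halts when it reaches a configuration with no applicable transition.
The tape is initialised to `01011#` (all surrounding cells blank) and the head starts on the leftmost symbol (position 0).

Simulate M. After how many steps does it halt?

10

state=s0 head=0 tape=[0]1011#_   (s0,0)→(s1,0,right)
state=s1 head=1 tape=0[1]011#_   (s1,1)→(s0,1,right)
state=s0 head=2 tape=01[0]11#_   (s0,0)→(s1,0,right)
state=s1 head=3 tape=010[1]1#_   (s1,1)→(s0,1,right)
state=s0 head=4 tape=0101[1]#_   (s0,1)→(s1,0,right)
state=s1 head=5 tape=01010[#]_   (s1,#)→(s0,0,stay)
state=s0 head=5 tape=01010[0]_   (s0,0)→(s1,0,right)
state=s1 head=6 tape=010100[_]   (s1,_)→(s1,_,left)
state=s1 head=5 tape=01010[0]_   (s1,0)→(s0,#,stay)
state=s0 head=5 tape=01010[#]_   (s0,#)→(s0,1,right)
state=s0 head=6 tape=010101[_]
M halts after 10 transitions.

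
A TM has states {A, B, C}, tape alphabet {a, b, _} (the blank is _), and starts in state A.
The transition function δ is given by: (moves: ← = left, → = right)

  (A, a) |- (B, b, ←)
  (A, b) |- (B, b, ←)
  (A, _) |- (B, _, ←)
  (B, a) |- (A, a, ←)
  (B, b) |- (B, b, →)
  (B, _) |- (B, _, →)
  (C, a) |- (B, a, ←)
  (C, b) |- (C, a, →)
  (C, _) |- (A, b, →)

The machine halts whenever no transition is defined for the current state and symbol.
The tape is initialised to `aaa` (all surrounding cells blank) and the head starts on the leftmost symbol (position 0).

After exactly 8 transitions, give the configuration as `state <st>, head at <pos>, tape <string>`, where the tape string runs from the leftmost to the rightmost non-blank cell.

state=A head=0 tape=_[a]aa   (A,a)→(B,b,←)
state=B head=-1 tape=[_]baa   (B,_)→(B,_,→)
state=B head=0 tape=_[b]aa   (B,b)→(B,b,→)
state=B head=1 tape=_b[a]a   (B,a)→(A,a,←)
state=A head=0 tape=_[b]aa   (A,b)→(B,b,←)
state=B head=-1 tape=[_]baa   (B,_)→(B,_,→)
state=B head=0 tape=_[b]aa   (B,b)→(B,b,→)
state=B head=1 tape=_b[a]a   (B,a)→(A,a,←)
state=A head=0 tape=_[b]aa
After 8 steps: state A, head at 0, tape baa.

state A, head at 0, tape baa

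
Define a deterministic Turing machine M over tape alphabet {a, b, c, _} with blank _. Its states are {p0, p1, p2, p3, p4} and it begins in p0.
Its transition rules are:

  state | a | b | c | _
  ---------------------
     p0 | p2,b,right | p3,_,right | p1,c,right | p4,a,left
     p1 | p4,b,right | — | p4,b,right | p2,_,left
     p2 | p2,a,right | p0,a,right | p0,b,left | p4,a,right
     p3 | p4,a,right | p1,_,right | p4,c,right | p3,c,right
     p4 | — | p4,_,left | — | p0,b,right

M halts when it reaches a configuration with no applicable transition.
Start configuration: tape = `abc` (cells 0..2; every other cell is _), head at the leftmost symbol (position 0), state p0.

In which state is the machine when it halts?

state=p0 head=0 tape=[a]bc_   (p0,a)→(p2,b,right)
state=p2 head=1 tape=b[b]c_   (p2,b)→(p0,a,right)
state=p0 head=2 tape=ba[c]_   (p0,c)→(p1,c,right)
state=p1 head=3 tape=bac[_]   (p1,_)→(p2,_,left)
state=p2 head=2 tape=ba[c]_   (p2,c)→(p0,b,left)
state=p0 head=1 tape=b[a]b_   (p0,a)→(p2,b,right)
state=p2 head=2 tape=bb[b]_   (p2,b)→(p0,a,right)
state=p0 head=3 tape=bba[_]   (p0,_)→(p4,a,left)
state=p4 head=2 tape=bb[a]a
No transition is defined for (p4, a); M halts in state p4.

p4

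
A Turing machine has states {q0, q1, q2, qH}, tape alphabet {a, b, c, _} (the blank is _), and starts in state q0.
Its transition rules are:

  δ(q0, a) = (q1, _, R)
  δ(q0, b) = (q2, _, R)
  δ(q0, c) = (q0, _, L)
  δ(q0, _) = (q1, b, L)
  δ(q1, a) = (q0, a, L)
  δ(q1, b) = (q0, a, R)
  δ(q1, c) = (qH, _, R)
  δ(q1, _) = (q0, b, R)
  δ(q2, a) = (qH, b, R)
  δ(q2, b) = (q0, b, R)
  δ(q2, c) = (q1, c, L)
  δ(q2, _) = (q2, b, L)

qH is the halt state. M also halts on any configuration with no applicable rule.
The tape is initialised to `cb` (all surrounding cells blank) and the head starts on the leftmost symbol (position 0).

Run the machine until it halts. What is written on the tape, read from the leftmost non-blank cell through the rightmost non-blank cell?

b_b_bbb

q0 | __[c]b___   read c → write _, move L, go to q0
q0 | _[_]_b___   read _ → write b, move L, go to q1
q1 | [_]b_b___   read _ → write b, move R, go to q0
q0 | b[b]_b___   read b → write _, move R, go to q2
q2 | b_[_]b___   read _ → write b, move L, go to q2
q2 | b[_]bb___   read _ → write b, move L, go to q2
q2 | [b]bbb___   read b → write b, move R, go to q0
q0 | b[b]bb___   read b → write _, move R, go to q2
q2 | b_[b]b___   read b → write b, move R, go to q0
q0 | b_b[b]___   read b → write _, move R, go to q2
q2 | b_b_[_]__   read _ → write b, move L, go to q2
q2 | b_b[_]b__   read _ → write b, move L, go to q2
q2 | b_[b]bb__   read b → write b, move R, go to q0
q0 | b_b[b]b__   read b → write _, move R, go to q2
q2 | b_b_[b]__   read b → write b, move R, go to q0
q0 | b_b_b[_]_   read _ → write b, move L, go to q1
q1 | b_b_[b]b_   read b → write a, move R, go to q0
q0 | b_b_a[b]_   read b → write _, move R, go to q2
q2 | b_b_a_[_]   read _ → write b, move L, go to q2
q2 | b_b_a[_]b   read _ → write b, move L, go to q2
q2 | b_b_[a]bb   read a → write b, move R, go to qH
qH | b_b_b[b]b
The non-blank tape span at halt is b_b_bbb.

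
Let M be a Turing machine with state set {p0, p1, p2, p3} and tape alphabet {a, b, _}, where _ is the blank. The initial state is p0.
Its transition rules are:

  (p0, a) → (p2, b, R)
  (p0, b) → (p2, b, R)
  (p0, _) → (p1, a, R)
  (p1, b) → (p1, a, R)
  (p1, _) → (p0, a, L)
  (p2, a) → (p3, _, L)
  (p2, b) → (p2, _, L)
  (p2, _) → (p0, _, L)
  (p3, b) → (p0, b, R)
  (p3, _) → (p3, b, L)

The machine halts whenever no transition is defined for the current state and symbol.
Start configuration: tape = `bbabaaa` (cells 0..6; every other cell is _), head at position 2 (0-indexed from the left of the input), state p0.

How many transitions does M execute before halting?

p0 | __bb[a]baaa   read a → write b, move R, go to p2
p2 | __bbb[b]aaa   read b → write _, move L, go to p2
p2 | __bb[b]_aaa   read b → write _, move L, go to p2
p2 | __b[b]__aaa   read b → write _, move L, go to p2
p2 | __[b]___aaa   read b → write _, move L, go to p2
p2 | _[_]____aaa   read _ → write _, move L, go to p0
p0 | [_]_____aaa   read _ → write a, move R, go to p1
p1 | a[_]____aaa   read _ → write a, move L, go to p0
p0 | [a]a____aaa   read a → write b, move R, go to p2
p2 | b[a]____aaa   read a → write _, move L, go to p3
p3 | [b]_____aaa   read b → write b, move R, go to p0
p0 | b[_]____aaa   read _ → write a, move R, go to p1
p1 | ba[_]___aaa   read _ → write a, move L, go to p0
p0 | b[a]a___aaa   read a → write b, move R, go to p2
p2 | bb[a]___aaa   read a → write _, move L, go to p3
p3 | b[b]____aaa   read b → write b, move R, go to p0
p0 | bb[_]___aaa   read _ → write a, move R, go to p1
p1 | bba[_]__aaa   read _ → write a, move L, go to p0
p0 | bb[a]a__aaa   read a → write b, move R, go to p2
p2 | bbb[a]__aaa   read a → write _, move L, go to p3
p3 | bb[b]___aaa   read b → write b, move R, go to p0
p0 | bbb[_]__aaa   read _ → write a, move R, go to p1
p1 | bbba[_]_aaa   read _ → write a, move L, go to p0
p0 | bbb[a]a_aaa   read a → write b, move R, go to p2
p2 | bbbb[a]_aaa   read a → write _, move L, go to p3
p3 | bbb[b]__aaa   read b → write b, move R, go to p0
p0 | bbbb[_]_aaa   read _ → write a, move R, go to p1
p1 | bbbba[_]aaa   read _ → write a, move L, go to p0
p0 | bbbb[a]aaaa   read a → write b, move R, go to p2
p2 | bbbbb[a]aaa   read a → write _, move L, go to p3
p3 | bbbb[b]_aaa   read b → write b, move R, go to p0
p0 | bbbbb[_]aaa   read _ → write a, move R, go to p1
p1 | bbbbba[a]aa
M halts after 32 transitions.

32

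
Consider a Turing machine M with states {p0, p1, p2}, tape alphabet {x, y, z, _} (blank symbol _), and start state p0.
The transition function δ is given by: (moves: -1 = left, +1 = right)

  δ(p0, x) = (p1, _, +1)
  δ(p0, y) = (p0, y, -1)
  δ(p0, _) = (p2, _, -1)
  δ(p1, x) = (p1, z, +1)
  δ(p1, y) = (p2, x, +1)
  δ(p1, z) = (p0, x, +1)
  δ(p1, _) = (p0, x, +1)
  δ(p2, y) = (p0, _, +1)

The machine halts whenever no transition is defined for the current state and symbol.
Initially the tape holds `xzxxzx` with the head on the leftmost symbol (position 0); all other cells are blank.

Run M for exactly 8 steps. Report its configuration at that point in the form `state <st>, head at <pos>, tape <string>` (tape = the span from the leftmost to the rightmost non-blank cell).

p0 | [x]zxxzx__   read x → write _, move +1, go to p1
p1 | _[z]xxzx__   read z → write x, move +1, go to p0
p0 | _x[x]xzx__   read x → write _, move +1, go to p1
p1 | _x_[x]zx__   read x → write z, move +1, go to p1
p1 | _x_z[z]x__   read z → write x, move +1, go to p0
p0 | _x_zx[x]__   read x → write _, move +1, go to p1
p1 | _x_zx_[_]_   read _ → write x, move +1, go to p0
p0 | _x_zx_x[_]   read _ → write _, move -1, go to p2
p2 | _x_zx_[x]_
After 8 steps: state p2, head at 6, tape x_zx_x.

state p2, head at 6, tape x_zx_x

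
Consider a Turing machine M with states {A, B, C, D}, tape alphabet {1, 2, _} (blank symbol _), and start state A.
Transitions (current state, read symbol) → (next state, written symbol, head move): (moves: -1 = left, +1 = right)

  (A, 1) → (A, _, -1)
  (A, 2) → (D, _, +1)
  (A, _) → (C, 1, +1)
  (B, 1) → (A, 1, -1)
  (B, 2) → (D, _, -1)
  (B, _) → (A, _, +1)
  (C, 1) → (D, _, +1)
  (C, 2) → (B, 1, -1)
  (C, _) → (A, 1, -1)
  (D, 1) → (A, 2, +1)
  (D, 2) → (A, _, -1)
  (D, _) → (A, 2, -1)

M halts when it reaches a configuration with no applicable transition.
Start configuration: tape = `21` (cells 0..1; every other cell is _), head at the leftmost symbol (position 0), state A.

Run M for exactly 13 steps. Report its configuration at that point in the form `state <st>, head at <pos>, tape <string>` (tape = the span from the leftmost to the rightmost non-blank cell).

A | [2]1__   read 2 → write _, move +1, go to D
D | _[1]__   read 1 → write 2, move +1, go to A
A | _2[_]_   read _ → write 1, move +1, go to C
C | _21[_]   read _ → write 1, move -1, go to A
A | _2[1]1   read 1 → write _, move -1, go to A
A | _[2]_1   read 2 → write _, move +1, go to D
D | __[_]1   read _ → write 2, move -1, go to A
A | _[_]21   read _ → write 1, move +1, go to C
C | _1[2]1   read 2 → write 1, move -1, go to B
B | _[1]11   read 1 → write 1, move -1, go to A
A | [_]111   read _ → write 1, move +1, go to C
C | 1[1]11   read 1 → write _, move +1, go to D
D | 1_[1]1   read 1 → write 2, move +1, go to A
A | 1_2[1]
After 13 steps: state A, head at 3, tape 1_21.

state A, head at 3, tape 1_21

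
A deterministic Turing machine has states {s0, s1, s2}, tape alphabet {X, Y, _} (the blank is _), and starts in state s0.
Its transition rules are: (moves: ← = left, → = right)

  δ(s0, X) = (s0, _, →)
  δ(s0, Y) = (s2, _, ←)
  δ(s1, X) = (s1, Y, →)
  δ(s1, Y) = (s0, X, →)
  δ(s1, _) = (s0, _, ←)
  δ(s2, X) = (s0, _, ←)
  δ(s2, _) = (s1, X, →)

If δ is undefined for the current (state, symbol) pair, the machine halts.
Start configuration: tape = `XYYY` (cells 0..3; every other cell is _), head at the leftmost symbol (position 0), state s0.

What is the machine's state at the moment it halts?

s0

state=s0 head=0 tape=[X]YYY   (s0,X)→(s0,_,→)
state=s0 head=1 tape=_[Y]YY   (s0,Y)→(s2,_,←)
state=s2 head=0 tape=[_]_YY   (s2,_)→(s1,X,→)
state=s1 head=1 tape=X[_]YY   (s1,_)→(s0,_,←)
state=s0 head=0 tape=[X]_YY   (s0,X)→(s0,_,→)
state=s0 head=1 tape=_[_]YY
No transition is defined for (s0, _); M halts in state s0.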